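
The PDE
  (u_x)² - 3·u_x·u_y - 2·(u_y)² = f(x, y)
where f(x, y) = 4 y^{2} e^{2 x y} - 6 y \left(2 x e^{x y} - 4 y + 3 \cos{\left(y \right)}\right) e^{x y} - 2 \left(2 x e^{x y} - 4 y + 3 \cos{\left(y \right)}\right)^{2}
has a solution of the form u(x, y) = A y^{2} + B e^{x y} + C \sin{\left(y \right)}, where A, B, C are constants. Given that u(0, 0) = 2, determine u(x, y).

Answer: u(x, y) = - 2 y^{2} + 2 e^{x y} + 3 \sin{\left(y \right)}

Derivation:
Substitute the ansatz u = A y^{2} + B e^{x y} + C \sin{\left(y \right)} into the left-hand side.
Derivatives of the ansatz:
  u_x = B y e^{x y}
  u_y = 2 A y + B x e^{x y} + C \cos{\left(y \right)}
Term by term:
  (u_x)² = B^{2} y^{2} e^{2 x y}
  -3·u_x·u_y = - 6 A B y^{2} e^{x y} - 3 B^{2} x y e^{2 x y} - 3 B C y e^{x y} \cos{\left(y \right)}
  -2·(u_y)² = - 8 A^{2} y^{2} - 8 A B x y e^{x y} - 8 A C y \cos{\left(y \right)} - 2 B^{2} x^{2} e^{2 x y} - 4 B C x e^{x y} \cos{\left(y \right)} - 2 C^{2} \cos^{2}{\left(y \right)}
So the left-hand side equals
  - 8 A^{2} y^{2} - 8 A B x y e^{x y} - 6 A B y^{2} e^{x y} - 8 A C y \cos{\left(y \right)} - 2 B^{2} x^{2} e^{2 x y} - 3 B^{2} x y e^{2 x y} + B^{2} y^{2} e^{2 x y} - 4 B C x e^{x y} \cos{\left(y \right)} - 3 B C y e^{x y} \cos{\left(y \right)} - 2 C^{2} \cos^{2}{\left(y \right)}
This must equal f(x, y) identically; expanded, f = - 8 x^{2} e^{2 x y} - 12 x y e^{2 x y} + 32 x y e^{x y} - 24 x e^{x y} \cos{\left(y \right)} + 4 y^{2} e^{2 x y} + 24 y^{2} e^{x y} - 32 y^{2} - 18 y e^{x y} \cos{\left(y \right)} + 48 y \cos{\left(y \right)} - 18 \cos^{2}{\left(y \right)}.
Matching coefficients of the independent functions:
  [y^{2}]:  - 8 A^{2} = -32
  [x^{2} e^{2 x y}]:  - 2 B^{2} = -8
  [y \cos{\left(y \right)}]:  - 8 A C = 48
  [y^{2} e^{x y}]:  - 6 A B = 24
  [y^{2} e^{2 x y}]:  B^{2} = 4
  [x y e^{x y}]:  - 8 A B = 32
  [x y e^{2 x y}]:  - 3 B^{2} = -12
  [x e^{x y} \cos{\left(y \right)}]:  - 4 B C = -24
  [y e^{x y} \cos{\left(y \right)}]:  - 3 B C = -18
  [\cos^{2}{\left(y \right)}]:  - 2 C^{2} = -18
These equations allow (A, B, C) = (-2, 2, 3) or (2, -2, -3).
Impose the point condition(s):
  u(0, 0) = 2  ⟹  B = 2
Only A = -2, B = 2, C = 3 satisfies everything.
Hence u(x, y) = - 2 y^{2} + 2 e^{x y} + 3 \sin{\left(y \right)}.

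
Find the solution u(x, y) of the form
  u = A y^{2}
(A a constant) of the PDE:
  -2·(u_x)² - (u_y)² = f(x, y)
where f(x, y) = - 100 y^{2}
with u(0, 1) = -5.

Answer: u(x, y) = - 5 y^{2}

Derivation:
Substitute the ansatz u = A y^{2} into the left-hand side.
Derivatives of the ansatz:
  u_x = 0
  u_y = 2 A y
Term by term:
  -2·(u_x)² = 0
  -(u_y)² = - 4 A^{2} y^{2}
So the left-hand side equals
  - 4 A^{2} y^{2}
This must equal f(x, y) = - 100 y^{2} identically.
Matching coefficients of the independent functions:
  [y^{2}]:  - 4 A^{2} = -100
These equations allow (A) = (-5) or (5).
Impose the point condition(s):
  u(0, 1) = -5  ⟹  A = -5
Only A = -5 satisfies everything.
Hence u(x, y) = - 5 y^{2}.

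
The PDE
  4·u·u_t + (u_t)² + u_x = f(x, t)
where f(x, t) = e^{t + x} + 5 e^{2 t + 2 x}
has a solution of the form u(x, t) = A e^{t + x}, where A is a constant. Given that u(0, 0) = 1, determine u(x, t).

Substitute the ansatz u = A e^{t + x} into the left-hand side.
Derivatives of the ansatz:
  u_t = A e^{t} e^{x}
  u_x = A e^{t} e^{x}
Term by term:
  4·u·u_t = 4 A^{2} e^{2 t} e^{2 x}
  (u_t)² = A^{2} e^{2 t} e^{2 x}
  u_x = A e^{t} e^{x}
So the left-hand side equals
  5 A^{2} e^{2 t} e^{2 x} + A e^{t} e^{x}
This must equal f(x, t) identically; expanded, f = 5 e^{2 t} e^{2 x} + e^{t} e^{x}.
Matching coefficients of the independent functions:
  [e^{t} e^{x}]:  A = 1
  [e^{2 t} e^{2 x}]:  5 A^{2} = 5
Solving: A = 1.
Check against the point condition:
  u(0, 0) = 1  ⟹  A = 1  ✓
Hence u(x, t) = e^{t + x}.

Answer: u(x, t) = e^{t + x}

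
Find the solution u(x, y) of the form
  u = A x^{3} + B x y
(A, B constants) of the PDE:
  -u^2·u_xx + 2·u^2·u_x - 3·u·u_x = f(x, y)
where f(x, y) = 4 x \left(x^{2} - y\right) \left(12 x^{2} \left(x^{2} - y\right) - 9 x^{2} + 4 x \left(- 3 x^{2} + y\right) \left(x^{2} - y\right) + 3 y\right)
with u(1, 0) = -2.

Substitute the ansatz u = A x^{3} + B x y into the left-hand side.
Derivatives of the ansatz:
  u_xx = 6 A x
  u_x = 3 A x^{2} + B y
Term by term:
  -u^2·u_xx = - 6 A^{3} x^{7} - 12 A^{2} B x^{5} y - 6 A B^{2} x^{3} y^{2}
  2·u^2·u_x = 6 A^{3} x^{8} + 14 A^{2} B x^{6} y + 10 A B^{2} x^{4} y^{2} + 2 B^{3} x^{2} y^{3}
  -3·u·u_x = - 9 A^{2} x^{5} - 12 A B x^{3} y - 3 B^{2} x y^{2}
So the left-hand side equals
  6 A^{3} x^{8} - 6 A^{3} x^{7} + 14 A^{2} B x^{6} y - 12 A^{2} B x^{5} y - 9 A^{2} x^{5} + 10 A B^{2} x^{4} y^{2} - 6 A B^{2} x^{3} y^{2} - 12 A B x^{3} y + 2 B^{3} x^{2} y^{3} - 3 B^{2} x y^{2}
This must equal f(x, y) identically; expanded, f = - 48 x^{8} + 48 x^{7} + 112 x^{6} y - 96 x^{5} y - 36 x^{5} - 80 x^{4} y^{2} + 48 x^{3} y^{2} + 48 x^{3} y + 16 x^{2} y^{3} - 12 x y^{2}.
Matching coefficients of the independent functions:
  [x^{5}]:  - 9 A^{2} = -36
  [x^{7}]:  - 6 A^{3} = 48
  [x^{8}]:  6 A^{3} = -48
  [x y^{2}]:  - 3 B^{2} = -12
  [x^{2} y^{3}]:  2 B^{3} = 16
  [x^{3} y]:  - 12 A B = 48
  [x^{3} y^{2}]:  - 6 A B^{2} = 48
  [x^{4} y^{2}]:  10 A B^{2} = -80
  [x^{5} y]:  - 12 A^{2} B = -96
  [x^{6} y]:  14 A^{2} B = 112
Solving: A = -2, B = 2.
Check against the point condition:
  u(1, 0) = -2  ⟹  A = -2  ✓
Hence u(x, y) = - 2 x^{3} + 2 x y.

Answer: u(x, y) = - 2 x^{3} + 2 x y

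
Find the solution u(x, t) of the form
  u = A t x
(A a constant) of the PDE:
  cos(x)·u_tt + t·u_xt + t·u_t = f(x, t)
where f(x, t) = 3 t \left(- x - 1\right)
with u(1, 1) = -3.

Substitute the ansatz u = A t x into the left-hand side.
Derivatives of the ansatz:
  u_tt = 0
  u_xt = A
  u_t = A x
Term by term:
  cos(x)·u_tt = 0
  t·u_xt = A t
  t·u_t = A t x
So the left-hand side equals
  A t x + A t
This must equal f(x, t) = 3 t \left(- x - 1\right) identically.
Matching coefficients of the independent functions:
  [t, t x]:  A = -3
Solving: A = -3.
Check against the point condition:
  u(1, 1) = -3  ⟹  A = -3  ✓
Hence u(x, t) = - 3 t x.

Answer: u(x, t) = - 3 t x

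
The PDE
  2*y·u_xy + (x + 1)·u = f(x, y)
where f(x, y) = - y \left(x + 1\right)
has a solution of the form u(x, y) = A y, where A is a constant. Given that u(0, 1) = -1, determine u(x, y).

Substitute the ansatz u = A y into the left-hand side.
Derivatives of the ansatz:
  u_xy = 0
Term by term:
  2*y·u_xy = 0
  (x + 1)·u = A x y + A y
So the left-hand side equals
  A x y + A y
This must equal f(x, y) identically; expanded, f = - x y - y.
Matching coefficients of the independent functions:
  [y, x y]:  A = -1
Solving: A = -1.
Check against the point condition:
  u(0, 1) = -1  ⟹  A = -1  ✓
Hence u(x, y) = - y.

Answer: u(x, y) = - y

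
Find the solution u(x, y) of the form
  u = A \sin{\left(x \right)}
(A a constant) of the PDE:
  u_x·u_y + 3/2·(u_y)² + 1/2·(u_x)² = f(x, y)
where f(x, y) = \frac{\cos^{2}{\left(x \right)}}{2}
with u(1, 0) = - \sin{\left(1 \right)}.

Answer: u(x, y) = - \sin{\left(x \right)}

Derivation:
Substitute the ansatz u = A \sin{\left(x \right)} into the left-hand side.
Derivatives of the ansatz:
  u_x = A \cos{\left(x \right)}
  u_y = 0
Term by term:
  u_x·u_y = 0
  3/2·(u_y)² = 0
  1/2·(u_x)² = \frac{A^{2} \cos^{2}{\left(x \right)}}{2}
So the left-hand side equals
  \frac{A^{2} \cos^{2}{\left(x \right)}}{2}
This must equal f(x, y) = \frac{\cos^{2}{\left(x \right)}}{2} identically.
Matching coefficients of the independent functions:
  [\cos^{2}{\left(x \right)}]:  \frac{A^{2}}{2} = \frac{1}{2}
These equations allow (A) = (-1) or (1).
Impose the point condition(s):
  u(1, 0) = - \sin{\left(1 \right)}  ⟹  A \sin{\left(1 \right)} = - \sin{\left(1 \right)}
Only A = -1 satisfies everything.
Hence u(x, y) = - \sin{\left(x \right)}.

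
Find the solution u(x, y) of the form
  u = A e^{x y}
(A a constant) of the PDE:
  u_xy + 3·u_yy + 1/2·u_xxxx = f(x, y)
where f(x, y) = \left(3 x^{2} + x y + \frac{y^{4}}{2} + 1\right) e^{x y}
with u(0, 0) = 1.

Substitute the ansatz u = A e^{x y} into the left-hand side.
Derivatives of the ansatz:
  u_xy = A x y e^{x y} + A e^{x y}
  u_yy = A x^{2} e^{x y}
  u_xxxx = A y^{4} e^{x y}
Term by term:
  u_xy = A x y e^{x y} + A e^{x y}
  3·u_yy = 3 A x^{2} e^{x y}
  1/2·u_xxxx = \frac{A y^{4} e^{x y}}{2}
So the left-hand side equals
  3 A x^{2} e^{x y} + A x y e^{x y} + \frac{A y^{4} e^{x y}}{2} + A e^{x y}
This must equal f(x, y) identically; expanded, f = 3 x^{2} e^{x y} + x y e^{x y} + \frac{y^{4} e^{x y}}{2} + e^{x y}.
Matching coefficients of the independent functions:
  [x^{2} e^{x y}]:  3 A = 3
  [y^{4} e^{x y}]:  \frac{A}{2} = \frac{1}{2}
  [x y e^{x y}, e^{x y}]:  A = 1
Solving: A = 1.
Check against the point condition:
  u(0, 0) = 1  ⟹  A = 1  ✓
Hence u(x, y) = e^{x y}.

Answer: u(x, y) = e^{x y}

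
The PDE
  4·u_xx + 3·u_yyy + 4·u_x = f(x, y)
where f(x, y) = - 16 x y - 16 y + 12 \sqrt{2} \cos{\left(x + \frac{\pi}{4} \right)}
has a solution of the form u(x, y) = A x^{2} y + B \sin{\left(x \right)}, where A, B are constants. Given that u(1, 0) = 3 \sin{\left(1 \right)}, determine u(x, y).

Substitute the ansatz u = A x^{2} y + B \sin{\left(x \right)} into the left-hand side.
Derivatives of the ansatz:
  u_xx = 2 A y - B \sin{\left(x \right)}
  u_yyy = 0
  u_x = 2 A x y + B \cos{\left(x \right)}
Term by term:
  4·u_xx = 8 A y - 4 B \sin{\left(x \right)}
  3·u_yyy = 0
  4·u_x = 8 A x y + 4 B \cos{\left(x \right)}
So the left-hand side equals
  8 A x y + 8 A y - 4 B \sin{\left(x \right)} + 4 B \cos{\left(x \right)}
This must equal f(x, y) identically; expanded, f = - 16 x y - 16 y - 12 \sin{\left(x \right)} + 12 \cos{\left(x \right)}.
Matching coefficients of the independent functions:
  [y, x y]:  8 A = -16
  [\sin{\left(x \right)}]:  - 4 B = -12
  [\cos{\left(x \right)}]:  4 B = 12
Solving: A = -2, B = 3.
Check against the point condition:
  u(1, 0) = 3 \sin{\left(1 \right)}  ⟹  B \sin{\left(1 \right)} = 3 \sin{\left(1 \right)}  ✓
Hence u(x, y) = - 2 x^{2} y + 3 \sin{\left(x \right)}.

Answer: u(x, y) = - 2 x^{2} y + 3 \sin{\left(x \right)}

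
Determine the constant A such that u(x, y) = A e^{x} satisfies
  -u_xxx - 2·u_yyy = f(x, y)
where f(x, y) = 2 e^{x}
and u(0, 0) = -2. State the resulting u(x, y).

Substitute the ansatz u = A e^{x} into the left-hand side.
Derivatives of the ansatz:
  u_xxx = A e^{x}
  u_yyy = 0
Term by term:
  -u_xxx = - A e^{x}
  -2·u_yyy = 0
So the left-hand side equals
  - A e^{x}
This must equal f(x, y) = 2 e^{x} identically.
Matching coefficients of the independent functions:
  [e^{x}]:  - A = 2
Solving: A = -2.
Check against the point condition:
  u(0, 0) = -2  ⟹  A = -2  ✓
Hence u(x, y) = - 2 e^{x}.

Answer: u(x, y) = - 2 e^{x}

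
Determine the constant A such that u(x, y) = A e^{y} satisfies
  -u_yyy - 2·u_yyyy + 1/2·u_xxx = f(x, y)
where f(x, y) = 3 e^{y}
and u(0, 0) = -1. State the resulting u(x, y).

Substitute the ansatz u = A e^{y} into the left-hand side.
Derivatives of the ansatz:
  u_yyy = A e^{y}
  u_yyyy = A e^{y}
  u_xxx = 0
Term by term:
  -u_yyy = - A e^{y}
  -2·u_yyyy = - 2 A e^{y}
  1/2·u_xxx = 0
So the left-hand side equals
  - 3 A e^{y}
This must equal f(x, y) = 3 e^{y} identically.
Matching coefficients of the independent functions:
  [e^{y}]:  - 3 A = 3
Solving: A = -1.
Check against the point condition:
  u(0, 0) = -1  ⟹  A = -1  ✓
Hence u(x, y) = - e^{y}.

Answer: u(x, y) = - e^{y}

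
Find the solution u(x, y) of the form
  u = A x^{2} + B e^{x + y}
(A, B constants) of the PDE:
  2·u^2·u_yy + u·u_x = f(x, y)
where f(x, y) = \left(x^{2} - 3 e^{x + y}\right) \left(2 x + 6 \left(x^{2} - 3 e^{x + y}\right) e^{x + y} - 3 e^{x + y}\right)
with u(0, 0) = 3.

Substitute the ansatz u = A x^{2} + B e^{x + y} into the left-hand side.
Derivatives of the ansatz:
  u_yy = B e^{x} e^{y}
  u_x = 2 A x + B e^{x} e^{y}
Term by term:
  2·u^2·u_yy = 2 A^{2} B x^{4} e^{x} e^{y} + 4 A B^{2} x^{2} e^{2 x} e^{2 y} + 2 B^{3} e^{3 x} e^{3 y}
  u·u_x = 2 A^{2} x^{3} + A B x^{2} e^{x} e^{y} + 2 A B x e^{x} e^{y} + B^{2} e^{2 x} e^{2 y}
So the left-hand side equals
  2 A^{2} B x^{4} e^{x} e^{y} + 2 A^{2} x^{3} + 4 A B^{2} x^{2} e^{2 x} e^{2 y} + A B x^{2} e^{x} e^{y} + 2 A B x e^{x} e^{y} + 2 B^{3} e^{3 x} e^{3 y} + B^{2} e^{2 x} e^{2 y}
This must equal f(x, y) identically; expanded, f = 6 x^{4} e^{x} e^{y} + 2 x^{3} - 36 x^{2} e^{2 x} e^{2 y} - 3 x^{2} e^{x} e^{y} - 6 x e^{x} e^{y} + 54 e^{3 x} e^{3 y} + 9 e^{2 x} e^{2 y}.
Matching coefficients of the independent functions:
  [x^{3}]:  2 A^{2} = 2
  [e^{2 x} e^{2 y}]:  B^{2} = 9
  [e^{3 x} e^{3 y}]:  2 B^{3} = 54
  [x e^{x} e^{y}]:  2 A B = -6
  [x^{2} e^{x} e^{y}]:  A B = -3
  [x^{2} e^{2 x} e^{2 y}]:  4 A B^{2} = -36
  [x^{4} e^{x} e^{y}]:  2 A^{2} B = 6
Solving: A = -1, B = 3.
Check against the point condition:
  u(0, 0) = 3  ⟹  B = 3  ✓
Hence u(x, y) = - x^{2} + 3 e^{x + y}.

Answer: u(x, y) = - x^{2} + 3 e^{x + y}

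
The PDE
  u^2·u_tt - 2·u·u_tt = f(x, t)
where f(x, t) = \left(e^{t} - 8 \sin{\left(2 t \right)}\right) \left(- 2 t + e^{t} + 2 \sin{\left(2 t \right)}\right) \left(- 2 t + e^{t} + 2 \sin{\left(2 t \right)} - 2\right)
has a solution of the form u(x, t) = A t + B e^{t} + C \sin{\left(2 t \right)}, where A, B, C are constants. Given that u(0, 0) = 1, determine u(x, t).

Substitute the ansatz u = A t + B e^{t} + C \sin{\left(2 t \right)} into the left-hand side.
Derivatives of the ansatz:
  u_tt = B e^{t} - 4 C \sin{\left(2 t \right)}
Term by term:
  u^2·u_tt = A^{2} B t^{2} e^{t} - 4 A^{2} C t^{2} \sin{\left(2 t \right)} + 2 A B^{2} t e^{2 t} - 6 A B C t e^{t} \sin{\left(2 t \right)} - 8 A C^{2} t \sin^{2}{\left(2 t \right)} + B^{3} e^{3 t} - 2 B^{2} C e^{2 t} \sin{\left(2 t \right)} - 7 B C^{2} e^{t} \sin^{2}{\left(2 t \right)} - 4 C^{3} \sin^{3}{\left(2 t \right)}
  -2·u·u_tt = - 2 A B t e^{t} + 8 A C t \sin{\left(2 t \right)} - 2 B^{2} e^{2 t} + 6 B C e^{t} \sin{\left(2 t \right)} + 8 C^{2} \sin^{2}{\left(2 t \right)}
So the left-hand side equals
  A^{2} B t^{2} e^{t} - 4 A^{2} C t^{2} \sin{\left(2 t \right)} + 2 A B^{2} t e^{2 t} - 6 A B C t e^{t} \sin{\left(2 t \right)} - 2 A B t e^{t} - 8 A C^{2} t \sin^{2}{\left(2 t \right)} + 8 A C t \sin{\left(2 t \right)} + B^{3} e^{3 t} - 2 B^{2} C e^{2 t} \sin{\left(2 t \right)} - 2 B^{2} e^{2 t} - 7 B C^{2} e^{t} \sin^{2}{\left(2 t \right)} + 6 B C e^{t} \sin{\left(2 t \right)} - 4 C^{3} \sin^{3}{\left(2 t \right)} + 8 C^{2} \sin^{2}{\left(2 t \right)}
This must equal f(x, t) identically; expanded, f = 4 t^{2} e^{t} - 32 t^{2} \sin{\left(2 t \right)} - 4 t e^{2 t} + 24 t e^{t} \sin{\left(2 t \right)} + 4 t e^{t} + 64 t \sin^{2}{\left(2 t \right)} - 32 t \sin{\left(2 t \right)} + e^{3 t} - 4 e^{2 t} \sin{\left(2 t \right)} - 2 e^{2 t} - 28 e^{t} \sin^{2}{\left(2 t \right)} + 12 e^{t} \sin{\left(2 t \right)} - 32 \sin^{3}{\left(2 t \right)} + 32 \sin^{2}{\left(2 t \right)}.
Matching coefficients of the independent functions:
  [t e^{t}]:  - 2 A B = 4
  [t e^{2 t}]:  2 A B^{2} = -4
  [t \sin{\left(2 t \right)}]:  8 A C = -32
  [t \sin^{2}{\left(2 t \right)}]:  - 8 A C^{2} = 64
  [t^{2} e^{t}]:  A^{2} B = 4
  [t^{2} \sin{\left(2 t \right)}]:  - 4 A^{2} C = -32
  [e^{t} \sin{\left(2 t \right)}]:  6 B C = 12
  [e^{t} \sin^{2}{\left(2 t \right)}]:  - 7 B C^{2} = -28
  [e^{2 t} \sin{\left(2 t \right)}]:  - 2 B^{2} C = -4
  [t e^{t} \sin{\left(2 t \right)}]:  - 6 A B C = 24
  [e^{2 t}]:  - 2 B^{2} = -2
  [e^{3 t}]:  B^{3} = 1
  [\sin^{2}{\left(2 t \right)}]:  8 C^{2} = 32
  [\sin^{3}{\left(2 t \right)}]:  - 4 C^{3} = -32
Solving: A = -2, B = 1, C = 2.
Check against the point condition:
  u(0, 0) = 1  ⟹  B = 1  ✓
Hence u(x, t) = - 2 t + e^{t} + 2 \sin{\left(2 t \right)}.

Answer: u(x, t) = - 2 t + e^{t} + 2 \sin{\left(2 t \right)}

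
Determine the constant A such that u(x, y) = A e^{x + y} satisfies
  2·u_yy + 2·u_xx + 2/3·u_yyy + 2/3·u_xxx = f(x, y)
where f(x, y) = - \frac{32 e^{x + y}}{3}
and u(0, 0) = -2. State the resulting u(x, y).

Substitute the ansatz u = A e^{x + y} into the left-hand side.
Derivatives of the ansatz:
  u_yy = A e^{x} e^{y}
  u_xx = A e^{x} e^{y}
  u_yyy = A e^{x} e^{y}
  u_xxx = A e^{x} e^{y}
Term by term:
  2·u_yy = 2 A e^{x} e^{y}
  2·u_xx = 2 A e^{x} e^{y}
  2/3·u_yyy = \frac{2 A e^{x} e^{y}}{3}
  2/3·u_xxx = \frac{2 A e^{x} e^{y}}{3}
So the left-hand side equals
  \frac{16 A e^{x} e^{y}}{3}
This must equal f(x, y) identically; expanded, f = - \frac{32 e^{x} e^{y}}{3}.
Matching coefficients of the independent functions:
  [e^{x} e^{y}]:  \frac{16 A}{3} = - \frac{32}{3}
Solving: A = -2.
Check against the point condition:
  u(0, 0) = -2  ⟹  A = -2  ✓
Hence u(x, y) = - 2 e^{x + y}.

Answer: u(x, y) = - 2 e^{x + y}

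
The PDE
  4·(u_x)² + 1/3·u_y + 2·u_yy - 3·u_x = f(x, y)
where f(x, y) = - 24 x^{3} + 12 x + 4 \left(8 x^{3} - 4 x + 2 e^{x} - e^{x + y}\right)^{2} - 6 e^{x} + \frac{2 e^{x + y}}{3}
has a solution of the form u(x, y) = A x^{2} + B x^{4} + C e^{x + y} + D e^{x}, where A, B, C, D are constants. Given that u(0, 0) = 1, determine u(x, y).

Answer: u(x, y) = 2 x^{4} - 2 x^{2} + 2 e^{x} - e^{x + y}

Derivation:
Substitute the ansatz u = A x^{2} + B x^{4} + C e^{x + y} + D e^{x} into the left-hand side.
Derivatives of the ansatz:
  u_x = 2 A x + 4 B x^{3} + C e^{x} e^{y} + D e^{x}
  u_y = C e^{x} e^{y}
  u_yy = C e^{x} e^{y}
Term by term:
  4·(u_x)² = 16 A^{2} x^{2} + 64 A B x^{4} + 16 A C x e^{x} e^{y} + 16 A D x e^{x} + 64 B^{2} x^{6} + 32 B C x^{3} e^{x} e^{y} + 32 B D x^{3} e^{x} + 4 C^{2} e^{2 x} e^{2 y} + 8 C D e^{2 x} e^{y} + 4 D^{2} e^{2 x}
  1/3·u_y = \frac{C e^{x} e^{y}}{3}
  2·u_yy = 2 C e^{x} e^{y}
  -3·u_x = - 6 A x - 12 B x^{3} - 3 C e^{x} e^{y} - 3 D e^{x}
So the left-hand side equals
  16 A^{2} x^{2} + 64 A B x^{4} + 16 A C x e^{x} e^{y} + 16 A D x e^{x} - 6 A x + 64 B^{2} x^{6} + 32 B C x^{3} e^{x} e^{y} + 32 B D x^{3} e^{x} - 12 B x^{3} + 4 C^{2} e^{2 x} e^{2 y} + 8 C D e^{2 x} e^{y} - \frac{2 C e^{x} e^{y}}{3} + 4 D^{2} e^{2 x} - 3 D e^{x}
This must equal f(x, y) identically; expanded, f = 256 x^{6} - 256 x^{4} - 64 x^{3} e^{x} e^{y} + 128 x^{3} e^{x} - 24 x^{3} + 64 x^{2} + 32 x e^{x} e^{y} - 64 x e^{x} + 12 x + 4 e^{2 x} e^{2 y} - 16 e^{2 x} e^{y} + 16 e^{2 x} + \frac{2 e^{x} e^{y}}{3} - 6 e^{x}.
Matching coefficients of the independent functions:
  [x]:  - 6 A = 12
  [x^{2}]:  16 A^{2} = 64
  [x^{3}]:  - 12 B = -24
  [x^{4}]:  64 A B = -256
  [x^{6}]:  64 B^{2} = 256
  [x e^{x}]:  16 A D = -64
  [x^{3} e^{x}]:  32 B D = 128
  [e^{x} e^{y}]:  - \frac{2 C}{3} = \frac{2}{3}
  [e^{2 x} e^{y}]:  8 C D = -16
  [e^{2 x} e^{2 y}]:  4 C^{2} = 4
  [x e^{x} e^{y}]:  16 A C = 32
  [x^{3} e^{x} e^{y}]:  32 B C = -64
  [e^{x}]:  - 3 D = -6
  [e^{2 x}]:  4 D^{2} = 16
Solving: A = -2, B = 2, C = -1, D = 2.
Check against the point condition:
  u(0, 0) = 1  ⟹  C + D = 1  ✓
Hence u(x, y) = 2 x^{4} - 2 x^{2} + 2 e^{x} - e^{x + y}.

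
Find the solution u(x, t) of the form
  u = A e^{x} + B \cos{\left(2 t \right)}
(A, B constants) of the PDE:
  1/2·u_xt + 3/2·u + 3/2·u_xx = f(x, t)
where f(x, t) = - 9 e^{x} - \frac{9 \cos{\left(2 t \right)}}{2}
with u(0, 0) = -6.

Substitute the ansatz u = A e^{x} + B \cos{\left(2 t \right)} into the left-hand side.
Derivatives of the ansatz:
  u_xt = 0
  u_xx = A e^{x}
Term by term:
  1/2·u_xt = 0
  3/2·u = \frac{3 A e^{x}}{2} + \frac{3 B \cos{\left(2 t \right)}}{2}
  3/2·u_xx = \frac{3 A e^{x}}{2}
So the left-hand side equals
  3 A e^{x} + \frac{3 B \cos{\left(2 t \right)}}{2}
This must equal f(x, t) = - 9 e^{x} - \frac{9 \cos{\left(2 t \right)}}{2} identically.
Matching coefficients of the independent functions:
  [e^{x}]:  3 A = -9
  [\cos{\left(2 t \right)}]:  \frac{3 B}{2} = - \frac{9}{2}
Solving: A = -3, B = -3.
Check against the point condition:
  u(0, 0) = -6  ⟹  A + B = -6  ✓
Hence u(x, t) = - 3 e^{x} - 3 \cos{\left(2 t \right)}.

Answer: u(x, t) = - 3 e^{x} - 3 \cos{\left(2 t \right)}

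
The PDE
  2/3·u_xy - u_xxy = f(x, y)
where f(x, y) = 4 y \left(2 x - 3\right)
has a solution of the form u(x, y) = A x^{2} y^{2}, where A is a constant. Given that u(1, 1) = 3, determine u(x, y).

Substitute the ansatz u = A x^{2} y^{2} into the left-hand side.
Derivatives of the ansatz:
  u_xy = 4 A x y
  u_xxy = 4 A y
Term by term:
  2/3·u_xy = \frac{8 A x y}{3}
  -u_xxy = - 4 A y
So the left-hand side equals
  \frac{8 A x y}{3} - 4 A y
This must equal f(x, y) identically; expanded, f = 8 x y - 12 y.
Matching coefficients of the independent functions:
  [y]:  - 4 A = -12
  [x y]:  \frac{8 A}{3} = 8
Solving: A = 3.
Check against the point condition:
  u(1, 1) = 3  ⟹  A = 3  ✓
Hence u(x, y) = 3 x^{2} y^{2}.

Answer: u(x, y) = 3 x^{2} y^{2}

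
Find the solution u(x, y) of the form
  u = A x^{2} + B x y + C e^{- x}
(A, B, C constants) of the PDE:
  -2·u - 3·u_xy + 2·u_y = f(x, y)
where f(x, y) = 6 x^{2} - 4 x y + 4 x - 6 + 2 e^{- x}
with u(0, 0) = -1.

Substitute the ansatz u = A x^{2} + B x y + C e^{- x} into the left-hand side.
Derivatives of the ansatz:
  u_xy = B
  u_y = B x
Term by term:
  -2·u = - 2 A x^{2} - 2 B x y - 2 C e^{- x}
  -3·u_xy = - 3 B
  2·u_y = 2 B x
So the left-hand side equals
  - 2 A x^{2} - 2 B x y + 2 B x - 3 B - 2 C e^{- x}
This must equal f(x, y) = 6 x^{2} - 4 x y + 4 x - 6 + 2 e^{- x} identically.
Matching coefficients of the independent functions:
  [constant term]:  - 3 B = -6
  [x]:  2 B = 4
  [x^{2}]:  - 2 A = 6
  [x y]:  - 2 B = -4
  [e^{- x}]:  - 2 C = 2
Solving: A = -3, B = 2, C = -1.
Check against the point condition:
  u(0, 0) = -1  ⟹  C = -1  ✓
Hence u(x, y) = - 3 x^{2} + 2 x y - e^{- x}.

Answer: u(x, y) = - 3 x^{2} + 2 x y - e^{- x}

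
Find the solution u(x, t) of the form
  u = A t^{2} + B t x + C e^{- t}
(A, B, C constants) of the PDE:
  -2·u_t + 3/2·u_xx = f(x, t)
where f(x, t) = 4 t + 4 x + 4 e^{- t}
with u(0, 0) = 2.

Substitute the ansatz u = A t^{2} + B t x + C e^{- t} into the left-hand side.
Derivatives of the ansatz:
  u_t = 2 A t + B x - C e^{- t}
  u_xx = 0
Term by term:
  -2·u_t = - 4 A t - 2 B x + 2 C e^{- t}
  3/2·u_xx = 0
So the left-hand side equals
  - 4 A t - 2 B x + 2 C e^{- t}
This must equal f(x, t) = 4 t + 4 x + 4 e^{- t} identically.
Matching coefficients of the independent functions:
  [t]:  - 4 A = 4
  [x]:  - 2 B = 4
  [e^{- t}]:  2 C = 4
Solving: A = -1, B = -2, C = 2.
Check against the point condition:
  u(0, 0) = 2  ⟹  C = 2  ✓
Hence u(x, t) = - t^{2} - 2 t x + 2 e^{- t}.

Answer: u(x, t) = - t^{2} - 2 t x + 2 e^{- t}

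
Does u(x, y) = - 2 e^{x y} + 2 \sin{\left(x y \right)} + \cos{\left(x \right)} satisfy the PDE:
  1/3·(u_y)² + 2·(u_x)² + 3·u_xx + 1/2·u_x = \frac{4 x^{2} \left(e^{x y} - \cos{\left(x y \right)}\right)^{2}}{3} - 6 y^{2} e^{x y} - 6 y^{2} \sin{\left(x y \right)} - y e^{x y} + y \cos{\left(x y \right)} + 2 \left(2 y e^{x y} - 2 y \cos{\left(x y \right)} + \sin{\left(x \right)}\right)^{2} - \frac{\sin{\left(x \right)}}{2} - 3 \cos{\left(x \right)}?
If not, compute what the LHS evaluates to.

Evaluate each term of the left-hand side for u = - 2 e^{x y} + 2 \sin{\left(x y \right)} + \cos{\left(x \right)}.
Derivatives:
  u_y = - 2 x e^{x y} + 2 x \cos{\left(x y \right)}
  u_x = - 2 y e^{x y} + 2 y \cos{\left(x y \right)} - \sin{\left(x \right)}
  u_xx = - 2 y^{2} e^{x y} - 2 y^{2} \sin{\left(x y \right)} - \cos{\left(x \right)}
Terms:
  1/3·(u_y)² = \frac{4 x^{2} \left(e^{x y} - \cos{\left(x y \right)}\right)^{2}}{3}
  2·(u_x)² = 2 \left(2 y e^{x y} - 2 y \cos{\left(x y \right)} + \sin{\left(x \right)}\right)^{2}
  3·u_xx = - 6 y^{2} e^{x y} - 6 y^{2} \sin{\left(x y \right)} - 3 \cos{\left(x \right)}
  1/2·u_x = - y e^{x y} + y \cos{\left(x y \right)} - \frac{\sin{\left(x \right)}}{2}
Sum: LHS = \frac{4 x^{2} \left(e^{x y} - \cos{\left(x y \right)}\right)^{2}}{3} - 6 y^{2} e^{x y} - 6 y^{2} \sin{\left(x y \right)} - y e^{x y} + y \cos{\left(x y \right)} + 2 \left(2 y e^{x y} - 2 y \cos{\left(x y \right)} + \sin{\left(x \right)}\right)^{2} - \frac{\sin{\left(x \right)}}{2} - 3 \cos{\left(x \right)}
This is exactly the given right-hand side, so u is a solution.

Answer: Yes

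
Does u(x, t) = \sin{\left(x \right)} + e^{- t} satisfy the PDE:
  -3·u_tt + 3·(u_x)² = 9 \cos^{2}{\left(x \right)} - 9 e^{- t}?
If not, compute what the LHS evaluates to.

Answer: No, the LHS evaluates to 3 \cos^{2}{\left(x \right)} - 3 e^{- t}

Derivation:
Evaluate each term of the left-hand side for u = \sin{\left(x \right)} + e^{- t}.
Derivatives:
  u_tt = e^{- t}
  u_x = \cos{\left(x \right)}
Terms:
  -3·u_tt = - 3 e^{- t}
  3·(u_x)² = 3 \cos^{2}{\left(x \right)}
Sum: LHS = 3 \cos^{2}{\left(x \right)} - 3 e^{- t}
Given right-hand side: 9 \cos^{2}{\left(x \right)} - 9 e^{- t}. Difference LHS − RHS = - 6 \cos^{2}{\left(x \right)} + 6 e^{- t} ≠ 0, so u is not a solution.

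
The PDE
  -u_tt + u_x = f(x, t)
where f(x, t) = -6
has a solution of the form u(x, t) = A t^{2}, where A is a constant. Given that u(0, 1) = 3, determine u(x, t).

Substitute the ansatz u = A t^{2} into the left-hand side.
Derivatives of the ansatz:
  u_tt = 2 A
  u_x = 0
Term by term:
  -u_tt = - 2 A
  u_x = 0
So the left-hand side equals
  - 2 A
This must equal f(x, t) = -6 identically.
Matching coefficients of the independent functions:
  [constant term]:  - 2 A = -6
Solving: A = 3.
Check against the point condition:
  u(0, 1) = 3  ⟹  A = 3  ✓
Hence u(x, t) = 3 t^{2}.

Answer: u(x, t) = 3 t^{2}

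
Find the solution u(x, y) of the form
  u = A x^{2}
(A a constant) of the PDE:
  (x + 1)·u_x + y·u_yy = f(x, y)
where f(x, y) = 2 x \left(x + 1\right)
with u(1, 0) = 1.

Answer: u(x, y) = x^{2}

Derivation:
Substitute the ansatz u = A x^{2} into the left-hand side.
Derivatives of the ansatz:
  u_x = 2 A x
  u_yy = 0
Term by term:
  (x + 1)·u_x = 2 A x^{2} + 2 A x
  y·u_yy = 0
So the left-hand side equals
  2 A x^{2} + 2 A x
This must equal f(x, y) identically; expanded, f = 2 x^{2} + 2 x.
Matching coefficients of the independent functions:
  [x, x^{2}]:  2 A = 2
Solving: A = 1.
Check against the point condition:
  u(1, 0) = 1  ⟹  A = 1  ✓
Hence u(x, y) = x^{2}.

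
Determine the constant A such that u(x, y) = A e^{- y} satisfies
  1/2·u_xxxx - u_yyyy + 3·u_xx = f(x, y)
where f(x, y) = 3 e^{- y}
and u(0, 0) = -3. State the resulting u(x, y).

Answer: u(x, y) = - 3 e^{- y}

Derivation:
Substitute the ansatz u = A e^{- y} into the left-hand side.
Derivatives of the ansatz:
  u_xxxx = 0
  u_yyyy = A e^{- y}
  u_xx = 0
Term by term:
  1/2·u_xxxx = 0
  -u_yyyy = - A e^{- y}
  3·u_xx = 0
So the left-hand side equals
  - A e^{- y}
This must equal f(x, y) = 3 e^{- y} identically.
Matching coefficients of the independent functions:
  [e^{- y}]:  - A = 3
Solving: A = -3.
Check against the point condition:
  u(0, 0) = -3  ⟹  A = -3  ✓
Hence u(x, y) = - 3 e^{- y}.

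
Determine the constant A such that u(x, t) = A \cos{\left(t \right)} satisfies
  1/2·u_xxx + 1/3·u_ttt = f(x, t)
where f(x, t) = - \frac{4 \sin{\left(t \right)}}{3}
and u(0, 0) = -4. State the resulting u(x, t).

Answer: u(x, t) = - 4 \cos{\left(t \right)}

Derivation:
Substitute the ansatz u = A \cos{\left(t \right)} into the left-hand side.
Derivatives of the ansatz:
  u_xxx = 0
  u_ttt = A \sin{\left(t \right)}
Term by term:
  1/2·u_xxx = 0
  1/3·u_ttt = \frac{A \sin{\left(t \right)}}{3}
So the left-hand side equals
  \frac{A \sin{\left(t \right)}}{3}
This must equal f(x, t) = - \frac{4 \sin{\left(t \right)}}{3} identically.
Matching coefficients of the independent functions:
  [\sin{\left(t \right)}]:  \frac{A}{3} = - \frac{4}{3}
Solving: A = -4.
Check against the point condition:
  u(0, 0) = -4  ⟹  A = -4  ✓
Hence u(x, t) = - 4 \cos{\left(t \right)}.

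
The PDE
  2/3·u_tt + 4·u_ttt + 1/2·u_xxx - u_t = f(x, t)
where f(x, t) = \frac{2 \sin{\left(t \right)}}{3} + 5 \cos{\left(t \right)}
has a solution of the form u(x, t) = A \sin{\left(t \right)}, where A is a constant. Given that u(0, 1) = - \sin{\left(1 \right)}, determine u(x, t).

Substitute the ansatz u = A \sin{\left(t \right)} into the left-hand side.
Derivatives of the ansatz:
  u_tt = - A \sin{\left(t \right)}
  u_ttt = - A \cos{\left(t \right)}
  u_xxx = 0
  u_t = A \cos{\left(t \right)}
Term by term:
  2/3·u_tt = - \frac{2 A \sin{\left(t \right)}}{3}
  4·u_ttt = - 4 A \cos{\left(t \right)}
  1/2·u_xxx = 0
  -u_t = - A \cos{\left(t \right)}
So the left-hand side equals
  - \frac{2 A \sin{\left(t \right)}}{3} - 5 A \cos{\left(t \right)}
This must equal f(x, t) = \frac{2 \sin{\left(t \right)}}{3} + 5 \cos{\left(t \right)} identically.
Matching coefficients of the independent functions:
  [\sin{\left(t \right)}]:  - \frac{2 A}{3} = \frac{2}{3}
  [\cos{\left(t \right)}]:  - 5 A = 5
Solving: A = -1.
Check against the point condition:
  u(0, 1) = - \sin{\left(1 \right)}  ⟹  A \sin{\left(1 \right)} = - \sin{\left(1 \right)}  ✓
Hence u(x, t) = - \sin{\left(t \right)}.

Answer: u(x, t) = - \sin{\left(t \right)}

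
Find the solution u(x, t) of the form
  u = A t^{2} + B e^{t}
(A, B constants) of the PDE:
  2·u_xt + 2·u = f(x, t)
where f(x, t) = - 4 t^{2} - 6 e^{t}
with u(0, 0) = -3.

Answer: u(x, t) = - 2 t^{2} - 3 e^{t}

Derivation:
Substitute the ansatz u = A t^{2} + B e^{t} into the left-hand side.
Derivatives of the ansatz:
  u_xt = 0
Term by term:
  2·u_xt = 0
  2·u = 2 A t^{2} + 2 B e^{t}
So the left-hand side equals
  2 A t^{2} + 2 B e^{t}
This must equal f(x, t) = - 4 t^{2} - 6 e^{t} identically.
Matching coefficients of the independent functions:
  [t^{2}]:  2 A = -4
  [e^{t}]:  2 B = -6
Solving: A = -2, B = -3.
Check against the point condition:
  u(0, 0) = -3  ⟹  B = -3  ✓
Hence u(x, t) = - 2 t^{2} - 3 e^{t}.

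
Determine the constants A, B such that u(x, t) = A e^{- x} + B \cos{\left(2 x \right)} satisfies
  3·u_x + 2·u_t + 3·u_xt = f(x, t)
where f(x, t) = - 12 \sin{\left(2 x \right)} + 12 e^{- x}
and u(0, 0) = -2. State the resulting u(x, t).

Substitute the ansatz u = A e^{- x} + B \cos{\left(2 x \right)} into the left-hand side.
Derivatives of the ansatz:
  u_x = - A e^{- x} - 2 B \sin{\left(2 x \right)}
  u_t = 0
  u_xt = 0
Term by term:
  3·u_x = - 3 A e^{- x} - 6 B \sin{\left(2 x \right)}
  2·u_t = 0
  3·u_xt = 0
So the left-hand side equals
  - 3 A e^{- x} - 6 B \sin{\left(2 x \right)}
This must equal f(x, t) = - 12 \sin{\left(2 x \right)} + 12 e^{- x} identically.
Matching coefficients of the independent functions:
  [e^{- x}]:  - 3 A = 12
  [\sin{\left(2 x \right)}]:  - 6 B = -12
Solving: A = -4, B = 2.
Check against the point condition:
  u(0, 0) = -2  ⟹  A + B = -2  ✓
Hence u(x, t) = 2 \cos{\left(2 x \right)} - 4 e^{- x}.

Answer: u(x, t) = 2 \cos{\left(2 x \right)} - 4 e^{- x}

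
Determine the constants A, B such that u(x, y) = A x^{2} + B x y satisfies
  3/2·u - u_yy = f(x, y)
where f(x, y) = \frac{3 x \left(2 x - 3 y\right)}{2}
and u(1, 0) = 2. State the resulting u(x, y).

Substitute the ansatz u = A x^{2} + B x y into the left-hand side.
Derivatives of the ansatz:
  u_yy = 0
Term by term:
  3/2·u = \frac{3 A x^{2}}{2} + \frac{3 B x y}{2}
  -u_yy = 0
So the left-hand side equals
  \frac{3 A x^{2}}{2} + \frac{3 B x y}{2}
This must equal f(x, y) identically; expanded, f = 3 x^{2} - \frac{9 x y}{2}.
Matching coefficients of the independent functions:
  [x^{2}]:  \frac{3 A}{2} = 3
  [x y]:  \frac{3 B}{2} = - \frac{9}{2}
Solving: A = 2, B = -3.
Check against the point condition:
  u(1, 0) = 2  ⟹  A = 2  ✓
Hence u(x, y) = 2 x^{2} - 3 x y.

Answer: u(x, y) = 2 x^{2} - 3 x y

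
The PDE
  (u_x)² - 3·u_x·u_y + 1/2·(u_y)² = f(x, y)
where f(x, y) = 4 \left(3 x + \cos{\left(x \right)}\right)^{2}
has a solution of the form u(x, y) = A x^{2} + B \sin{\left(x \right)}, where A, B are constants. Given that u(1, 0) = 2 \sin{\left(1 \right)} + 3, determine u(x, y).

Substitute the ansatz u = A x^{2} + B \sin{\left(x \right)} into the left-hand side.
Derivatives of the ansatz:
  u_x = 2 A x + B \cos{\left(x \right)}
  u_y = 0
Term by term:
  (u_x)² = 4 A^{2} x^{2} + 4 A B x \cos{\left(x \right)} + B^{2} \cos^{2}{\left(x \right)}
  -3·u_x·u_y = 0
  1/2·(u_y)² = 0
So the left-hand side equals
  4 A^{2} x^{2} + 4 A B x \cos{\left(x \right)} + B^{2} \cos^{2}{\left(x \right)}
This must equal f(x, y) identically; expanded, f = 36 x^{2} + 24 x \cos{\left(x \right)} + 4 \cos^{2}{\left(x \right)}.
Matching coefficients of the independent functions:
  [x^{2}]:  4 A^{2} = 36
  [x \cos{\left(x \right)}]:  4 A B = 24
  [\cos^{2}{\left(x \right)}]:  B^{2} = 4
These equations allow (A, B) = (-3, -2) or (3, 2).
Impose the point condition(s):
  u(1, 0) = 2 \sin{\left(1 \right)} + 3  ⟹  A + B \sin{\left(1 \right)} = 2 \sin{\left(1 \right)} + 3
Only A = 3, B = 2 satisfies everything.
Hence u(x, y) = 3 x^{2} + 2 \sin{\left(x \right)}.

Answer: u(x, y) = 3 x^{2} + 2 \sin{\left(x \right)}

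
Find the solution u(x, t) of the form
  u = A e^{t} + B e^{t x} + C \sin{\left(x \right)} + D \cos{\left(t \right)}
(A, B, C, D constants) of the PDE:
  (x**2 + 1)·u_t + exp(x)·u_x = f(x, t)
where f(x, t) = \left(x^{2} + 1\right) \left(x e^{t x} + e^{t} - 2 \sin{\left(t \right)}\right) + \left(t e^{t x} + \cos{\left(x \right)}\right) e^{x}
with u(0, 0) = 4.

Substitute the ansatz u = A e^{t} + B e^{t x} + C \sin{\left(x \right)} + D \cos{\left(t \right)} into the left-hand side.
Derivatives of the ansatz:
  u_t = A e^{t} + B x e^{t x} - D \sin{\left(t \right)}
  u_x = B t e^{t x} + C \cos{\left(x \right)}
Term by term:
  (x**2 + 1)·u_t = A x^{2} e^{t} + A e^{t} + B x^{3} e^{t x} + B x e^{t x} - D x^{2} \sin{\left(t \right)} - D \sin{\left(t \right)}
  exp(x)·u_x = B t e^{x} e^{t x} + C e^{x} \cos{\left(x \right)}
So the left-hand side equals
  A x^{2} e^{t} + A e^{t} + B t e^{x} e^{t x} + B x^{3} e^{t x} + B x e^{t x} + C e^{x} \cos{\left(x \right)} - D x^{2} \sin{\left(t \right)} - D \sin{\left(t \right)}
This must equal f(x, t) identically; expanded, f = t e^{x} e^{t x} + x^{3} e^{t x} + x^{2} e^{t} - 2 x^{2} \sin{\left(t \right)} + x e^{t x} + e^{t} + e^{x} \cos{\left(x \right)} - 2 \sin{\left(t \right)}.
Matching coefficients of the independent functions:
  [x e^{t x}, x^{3} e^{t x}, t e^{x} e^{t x}]:  B = 1
  [x^{2} e^{t}, e^{t}]:  A = 1
  [x^{2} \sin{\left(t \right)}, \sin{\left(t \right)}]:  - D = -2
  [e^{x} \cos{\left(x \right)}]:  C = 1
Solving: A = 1, B = 1, C = 1, D = 2.
Check against the point condition:
  u(0, 0) = 4  ⟹  A + B + D = 4  ✓
Hence u(x, t) = e^{t} + e^{t x} + \sin{\left(x \right)} + 2 \cos{\left(t \right)}.

Answer: u(x, t) = e^{t} + e^{t x} + \sin{\left(x \right)} + 2 \cos{\left(t \right)}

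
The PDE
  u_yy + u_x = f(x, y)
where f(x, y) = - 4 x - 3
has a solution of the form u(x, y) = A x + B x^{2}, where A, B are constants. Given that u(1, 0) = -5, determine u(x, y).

Answer: u(x, y) = - 2 x^{2} - 3 x

Derivation:
Substitute the ansatz u = A x + B x^{2} into the left-hand side.
Derivatives of the ansatz:
  u_yy = 0
  u_x = A + 2 B x
Term by term:
  u_yy = 0
  u_x = A + 2 B x
So the left-hand side equals
  A + 2 B x
This must equal f(x, y) = - 4 x - 3 identically.
Matching coefficients of the independent functions:
  [constant term]:  A = -3
  [x]:  2 B = -4
Solving: A = -3, B = -2.
Check against the point condition:
  u(1, 0) = -5  ⟹  A + B = -5  ✓
Hence u(x, y) = - 2 x^{2} - 3 x.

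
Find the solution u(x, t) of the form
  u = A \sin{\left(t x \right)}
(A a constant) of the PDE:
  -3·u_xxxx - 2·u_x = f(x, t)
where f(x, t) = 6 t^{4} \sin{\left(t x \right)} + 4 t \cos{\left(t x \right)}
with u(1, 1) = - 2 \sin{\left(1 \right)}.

Substitute the ansatz u = A \sin{\left(t x \right)} into the left-hand side.
Derivatives of the ansatz:
  u_xxxx = A t^{4} \sin{\left(t x \right)}
  u_x = A t \cos{\left(t x \right)}
Term by term:
  -3·u_xxxx = - 3 A t^{4} \sin{\left(t x \right)}
  -2·u_x = - 2 A t \cos{\left(t x \right)}
So the left-hand side equals
  - 3 A t^{4} \sin{\left(t x \right)} - 2 A t \cos{\left(t x \right)}
This must equal f(x, t) = 6 t^{4} \sin{\left(t x \right)} + 4 t \cos{\left(t x \right)} identically.
Matching coefficients of the independent functions:
  [t \cos{\left(t x \right)}]:  - 2 A = 4
  [t^{4} \sin{\left(t x \right)}]:  - 3 A = 6
Solving: A = -2.
Check against the point condition:
  u(1, 1) = - 2 \sin{\left(1 \right)}  ⟹  A \sin{\left(1 \right)} = - 2 \sin{\left(1 \right)}  ✓
Hence u(x, t) = - 2 \sin{\left(t x \right)}.

Answer: u(x, t) = - 2 \sin{\left(t x \right)}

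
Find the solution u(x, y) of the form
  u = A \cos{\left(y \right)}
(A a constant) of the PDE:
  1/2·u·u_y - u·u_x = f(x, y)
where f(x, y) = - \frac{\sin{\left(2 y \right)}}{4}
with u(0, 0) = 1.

Substitute the ansatz u = A \cos{\left(y \right)} into the left-hand side.
Derivatives of the ansatz:
  u_y = - A \sin{\left(y \right)}
  u_x = 0
Term by term:
  1/2·u·u_y = - \frac{A^{2} \sin{\left(y \right)} \cos{\left(y \right)}}{2}
  -u·u_x = 0
So the left-hand side equals
  - \frac{A^{2} \sin{\left(y \right)} \cos{\left(y \right)}}{2}
This must equal f(x, y) identically; expanded, f = - \frac{\sin{\left(y \right)} \cos{\left(y \right)}}{2}.
Matching coefficients of the independent functions:
  [\sin{\left(y \right)} \cos{\left(y \right)}]:  - \frac{A^{2}}{2} = - \frac{1}{2}
These equations allow (A) = (-1) or (1).
Impose the point condition(s):
  u(0, 0) = 1  ⟹  A = 1
Only A = 1 satisfies everything.
Hence u(x, y) = \cos{\left(y \right)}.

Answer: u(x, y) = \cos{\left(y \right)}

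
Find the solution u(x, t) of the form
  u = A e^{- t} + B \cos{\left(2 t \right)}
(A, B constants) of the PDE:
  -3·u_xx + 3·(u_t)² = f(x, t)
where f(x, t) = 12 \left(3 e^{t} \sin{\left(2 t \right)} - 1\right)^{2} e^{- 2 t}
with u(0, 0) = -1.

Answer: u(x, t) = - 3 \cos{\left(2 t \right)} + 2 e^{- t}

Derivation:
Substitute the ansatz u = A e^{- t} + B \cos{\left(2 t \right)} into the left-hand side.
Derivatives of the ansatz:
  u_xx = 0
  u_t = - A e^{- t} - 2 B \sin{\left(2 t \right)}
Term by term:
  -3·u_xx = 0
  3·(u_t)² = 3 A^{2} e^{- 2 t} + 12 A B e^{- t} \sin{\left(2 t \right)} + 12 B^{2} \sin^{2}{\left(2 t \right)}
So the left-hand side equals
  3 A^{2} e^{- 2 t} + 12 A B e^{- t} \sin{\left(2 t \right)} + 12 B^{2} \sin^{2}{\left(2 t \right)}
This must equal f(x, t) identically; expanded, f = 108 \sin^{2}{\left(2 t \right)} - 72 e^{- t} \sin{\left(2 t \right)} + 12 e^{- 2 t}.
Matching coefficients of the independent functions:
  [e^{- t} \sin{\left(2 t \right)}]:  12 A B = -72
  [e^{- 2 t}]:  3 A^{2} = 12
  [\sin^{2}{\left(2 t \right)}]:  12 B^{2} = 108
These equations allow (A, B) = (-2, 3) or (2, -3).
Impose the point condition(s):
  u(0, 0) = -1  ⟹  A + B = -1
Only A = 2, B = -3 satisfies everything.
Hence u(x, t) = - 3 \cos{\left(2 t \right)} + 2 e^{- t}.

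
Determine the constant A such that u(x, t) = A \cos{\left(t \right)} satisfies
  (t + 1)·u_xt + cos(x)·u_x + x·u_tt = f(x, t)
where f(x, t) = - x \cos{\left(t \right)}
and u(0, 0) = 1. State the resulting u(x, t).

Answer: u(x, t) = \cos{\left(t \right)}

Derivation:
Substitute the ansatz u = A \cos{\left(t \right)} into the left-hand side.
Derivatives of the ansatz:
  u_xt = 0
  u_x = 0
  u_tt = - A \cos{\left(t \right)}
Term by term:
  (t + 1)·u_xt = 0
  cos(x)·u_x = 0
  x·u_tt = - A x \cos{\left(t \right)}
So the left-hand side equals
  - A x \cos{\left(t \right)}
This must equal f(x, t) = - x \cos{\left(t \right)} identically.
Matching coefficients of the independent functions:
  [x \cos{\left(t \right)}]:  - A = -1
Solving: A = 1.
Check against the point condition:
  u(0, 0) = 1  ⟹  A = 1  ✓
Hence u(x, t) = \cos{\left(t \right)}.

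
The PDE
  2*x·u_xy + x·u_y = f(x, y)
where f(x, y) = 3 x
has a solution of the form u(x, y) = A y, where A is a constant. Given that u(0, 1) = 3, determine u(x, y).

Answer: u(x, y) = 3 y

Derivation:
Substitute the ansatz u = A y into the left-hand side.
Derivatives of the ansatz:
  u_xy = 0
  u_y = A
Term by term:
  2*x·u_xy = 0
  x·u_y = A x
So the left-hand side equals
  A x
This must equal f(x, y) = 3 x identically.
Matching coefficients of the independent functions:
  [x]:  A = 3
Solving: A = 3.
Check against the point condition:
  u(0, 1) = 3  ⟹  A = 3  ✓
Hence u(x, y) = 3 y.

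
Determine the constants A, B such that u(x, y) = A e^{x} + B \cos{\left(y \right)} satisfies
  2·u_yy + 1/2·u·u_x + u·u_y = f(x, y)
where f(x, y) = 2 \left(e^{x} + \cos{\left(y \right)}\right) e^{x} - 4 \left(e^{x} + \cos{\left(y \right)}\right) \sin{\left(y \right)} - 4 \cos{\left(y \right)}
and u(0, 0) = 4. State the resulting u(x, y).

Substitute the ansatz u = A e^{x} + B \cos{\left(y \right)} into the left-hand side.
Derivatives of the ansatz:
  u_yy = - B \cos{\left(y \right)}
  u_x = A e^{x}
  u_y = - B \sin{\left(y \right)}
Term by term:
  2·u_yy = - 2 B \cos{\left(y \right)}
  1/2·u·u_x = \frac{A^{2} e^{2 x}}{2} + \frac{A B e^{x} \cos{\left(y \right)}}{2}
  u·u_y = - A B e^{x} \sin{\left(y \right)} - B^{2} \sin{\left(y \right)} \cos{\left(y \right)}
So the left-hand side equals
  \frac{A^{2} e^{2 x}}{2} - A B e^{x} \sin{\left(y \right)} + \frac{A B e^{x} \cos{\left(y \right)}}{2} - B^{2} \sin{\left(y \right)} \cos{\left(y \right)} - 2 B \cos{\left(y \right)}
This must equal f(x, y) identically; expanded, f = 2 e^{2 x} - 4 e^{x} \sin{\left(y \right)} + 2 e^{x} \cos{\left(y \right)} - 4 \sin{\left(y \right)} \cos{\left(y \right)} - 4 \cos{\left(y \right)}.
Matching coefficients of the independent functions:
  [e^{x} \sin{\left(y \right)}]:  - A B = -4
  [e^{x} \cos{\left(y \right)}]:  \frac{A B}{2} = 2
  [\sin{\left(y \right)} \cos{\left(y \right)}]:  - B^{2} = -4
  [e^{2 x}]:  \frac{A^{2}}{2} = 2
  [\cos{\left(y \right)}]:  - 2 B = -4
Solving: A = 2, B = 2.
Check against the point condition:
  u(0, 0) = 4  ⟹  A + B = 4  ✓
Hence u(x, y) = 2 e^{x} + 2 \cos{\left(y \right)}.

Answer: u(x, y) = 2 e^{x} + 2 \cos{\left(y \right)}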